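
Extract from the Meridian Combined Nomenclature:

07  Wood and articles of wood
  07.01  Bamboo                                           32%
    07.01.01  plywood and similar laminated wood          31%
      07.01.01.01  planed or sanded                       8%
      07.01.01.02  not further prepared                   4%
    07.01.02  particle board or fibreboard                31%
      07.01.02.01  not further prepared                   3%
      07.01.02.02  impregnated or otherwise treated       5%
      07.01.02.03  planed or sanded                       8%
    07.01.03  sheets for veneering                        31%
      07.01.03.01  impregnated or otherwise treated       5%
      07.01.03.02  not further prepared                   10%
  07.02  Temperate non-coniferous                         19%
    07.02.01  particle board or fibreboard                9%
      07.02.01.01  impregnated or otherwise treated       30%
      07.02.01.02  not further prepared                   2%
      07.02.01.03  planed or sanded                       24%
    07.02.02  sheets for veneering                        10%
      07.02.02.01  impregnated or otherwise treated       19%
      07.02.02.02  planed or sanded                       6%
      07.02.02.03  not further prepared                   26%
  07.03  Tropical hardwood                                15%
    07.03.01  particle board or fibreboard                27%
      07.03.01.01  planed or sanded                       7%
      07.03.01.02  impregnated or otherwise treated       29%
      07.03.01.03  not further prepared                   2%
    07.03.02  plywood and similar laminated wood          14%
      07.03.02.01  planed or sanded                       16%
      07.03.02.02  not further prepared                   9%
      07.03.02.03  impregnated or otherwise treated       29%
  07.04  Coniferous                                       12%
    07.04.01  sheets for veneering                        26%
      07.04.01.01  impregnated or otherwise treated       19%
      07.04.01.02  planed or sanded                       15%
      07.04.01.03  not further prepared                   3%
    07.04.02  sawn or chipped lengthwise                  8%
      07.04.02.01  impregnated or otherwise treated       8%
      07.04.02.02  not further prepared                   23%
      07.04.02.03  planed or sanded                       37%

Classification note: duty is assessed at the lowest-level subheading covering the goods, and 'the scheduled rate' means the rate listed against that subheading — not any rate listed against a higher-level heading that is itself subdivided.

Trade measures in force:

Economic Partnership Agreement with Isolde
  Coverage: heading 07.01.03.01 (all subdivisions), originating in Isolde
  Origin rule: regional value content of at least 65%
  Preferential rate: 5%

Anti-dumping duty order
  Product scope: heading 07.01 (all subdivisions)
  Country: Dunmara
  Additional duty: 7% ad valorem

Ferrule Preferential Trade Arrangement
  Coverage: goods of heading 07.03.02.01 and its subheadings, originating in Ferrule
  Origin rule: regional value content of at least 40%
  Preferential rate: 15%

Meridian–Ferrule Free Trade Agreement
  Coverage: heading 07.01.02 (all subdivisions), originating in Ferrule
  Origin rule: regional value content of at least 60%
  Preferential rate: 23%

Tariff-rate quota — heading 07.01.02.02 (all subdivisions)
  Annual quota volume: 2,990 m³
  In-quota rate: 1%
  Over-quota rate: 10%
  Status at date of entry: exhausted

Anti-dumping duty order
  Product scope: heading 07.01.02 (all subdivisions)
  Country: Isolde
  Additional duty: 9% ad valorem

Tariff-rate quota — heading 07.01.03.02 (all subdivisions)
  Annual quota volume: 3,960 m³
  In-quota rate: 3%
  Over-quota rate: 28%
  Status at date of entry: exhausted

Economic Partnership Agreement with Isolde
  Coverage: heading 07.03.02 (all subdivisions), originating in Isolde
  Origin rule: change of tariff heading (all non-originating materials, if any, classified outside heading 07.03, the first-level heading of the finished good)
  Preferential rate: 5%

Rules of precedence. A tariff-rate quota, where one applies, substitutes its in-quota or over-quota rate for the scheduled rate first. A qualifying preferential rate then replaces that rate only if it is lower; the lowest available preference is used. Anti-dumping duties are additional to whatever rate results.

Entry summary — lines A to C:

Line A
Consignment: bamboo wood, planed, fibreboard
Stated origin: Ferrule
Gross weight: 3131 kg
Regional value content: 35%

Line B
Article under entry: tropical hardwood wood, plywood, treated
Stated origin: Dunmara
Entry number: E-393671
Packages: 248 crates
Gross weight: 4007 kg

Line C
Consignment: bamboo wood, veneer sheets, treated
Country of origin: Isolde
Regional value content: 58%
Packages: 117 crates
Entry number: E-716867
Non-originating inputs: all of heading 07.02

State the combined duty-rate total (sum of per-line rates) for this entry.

Line A: bamboo → 07.01; fibreboard → 07.01.02; planed → 07.01.02.03. Scheduled 8%. Ferrule agreement on 07.03.02.01: 07.01.02.03 not covered; Ferrule agreement on 07.01.02: RVC < 60%. → 8%.
Line B: tropical hardwood → 07.03; plywood → 07.03.02; treated → 07.03.02.03. Scheduled 29%. No special measure applies. → 29%.
Line C: bamboo → 07.01; veneer sheets → 07.01.03; treated → 07.01.03.01. Scheduled 5%. Isolde agreement on 07.01.03.01: RVC < 65%; Isolde agreement on 07.03.02: 07.01.03.01 not covered. → 5%.
Sum: 8% + 29% + 5% = 42%.

42%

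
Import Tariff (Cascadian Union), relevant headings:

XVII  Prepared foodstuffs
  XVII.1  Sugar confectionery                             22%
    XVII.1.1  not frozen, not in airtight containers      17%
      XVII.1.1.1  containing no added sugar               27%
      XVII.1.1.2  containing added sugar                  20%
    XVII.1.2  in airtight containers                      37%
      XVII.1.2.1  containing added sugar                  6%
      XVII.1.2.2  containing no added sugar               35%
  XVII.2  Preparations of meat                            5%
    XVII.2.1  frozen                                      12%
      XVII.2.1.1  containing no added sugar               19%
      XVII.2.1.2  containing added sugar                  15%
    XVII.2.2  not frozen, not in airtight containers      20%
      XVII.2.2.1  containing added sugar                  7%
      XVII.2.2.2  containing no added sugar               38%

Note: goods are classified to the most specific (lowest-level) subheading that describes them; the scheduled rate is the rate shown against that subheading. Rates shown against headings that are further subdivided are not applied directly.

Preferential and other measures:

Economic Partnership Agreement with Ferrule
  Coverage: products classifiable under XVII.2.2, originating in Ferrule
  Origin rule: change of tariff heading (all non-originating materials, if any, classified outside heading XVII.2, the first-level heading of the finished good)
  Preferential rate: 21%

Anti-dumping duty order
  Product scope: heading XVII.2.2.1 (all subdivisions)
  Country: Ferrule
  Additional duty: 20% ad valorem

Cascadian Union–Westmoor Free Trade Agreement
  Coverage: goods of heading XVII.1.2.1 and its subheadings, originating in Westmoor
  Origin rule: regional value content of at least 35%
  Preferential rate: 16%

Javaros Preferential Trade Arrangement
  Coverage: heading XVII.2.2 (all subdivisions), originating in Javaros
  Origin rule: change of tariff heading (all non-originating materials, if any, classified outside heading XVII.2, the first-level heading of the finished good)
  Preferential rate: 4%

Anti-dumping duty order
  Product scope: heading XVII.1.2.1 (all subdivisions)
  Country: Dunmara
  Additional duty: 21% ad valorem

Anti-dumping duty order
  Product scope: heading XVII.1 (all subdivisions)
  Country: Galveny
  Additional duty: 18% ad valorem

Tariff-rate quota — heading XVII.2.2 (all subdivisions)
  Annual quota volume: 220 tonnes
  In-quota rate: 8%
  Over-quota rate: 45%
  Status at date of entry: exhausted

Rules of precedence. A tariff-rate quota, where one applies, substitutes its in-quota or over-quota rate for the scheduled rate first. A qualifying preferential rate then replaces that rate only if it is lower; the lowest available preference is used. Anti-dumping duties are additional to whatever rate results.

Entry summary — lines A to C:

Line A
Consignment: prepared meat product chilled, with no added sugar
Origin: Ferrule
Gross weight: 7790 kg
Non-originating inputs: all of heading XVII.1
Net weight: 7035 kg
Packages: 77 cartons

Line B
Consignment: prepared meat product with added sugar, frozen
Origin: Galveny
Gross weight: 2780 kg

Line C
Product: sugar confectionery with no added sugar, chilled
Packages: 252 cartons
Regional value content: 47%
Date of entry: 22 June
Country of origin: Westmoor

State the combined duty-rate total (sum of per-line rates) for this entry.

63%

Line A: prepared meat product → XVII.2; chilled → XVII.2.2; with no added sugar → XVII.2.2.2. Scheduled 38%. quota on XVII.2.2 exhausted → over-quota 45%; Ferrule agreement on XVII.2.2: CTH met → 21% available; preferential 21%. → 21%.
Line B: prepared meat product → XVII.2; frozen → XVII.2.1; with added sugar → XVII.2.1.2. Scheduled 15%. No special measure applies. → 15%.
Line C: sugar confectionery → XVII.1; chilled → XVII.1.1; with no added sugar → XVII.1.1.1. Scheduled 27%. Westmoor agreement on XVII.1.2.1: XVII.1.1.1 not covered. → 27%.
Sum: 21% + 15% + 27% = 63%.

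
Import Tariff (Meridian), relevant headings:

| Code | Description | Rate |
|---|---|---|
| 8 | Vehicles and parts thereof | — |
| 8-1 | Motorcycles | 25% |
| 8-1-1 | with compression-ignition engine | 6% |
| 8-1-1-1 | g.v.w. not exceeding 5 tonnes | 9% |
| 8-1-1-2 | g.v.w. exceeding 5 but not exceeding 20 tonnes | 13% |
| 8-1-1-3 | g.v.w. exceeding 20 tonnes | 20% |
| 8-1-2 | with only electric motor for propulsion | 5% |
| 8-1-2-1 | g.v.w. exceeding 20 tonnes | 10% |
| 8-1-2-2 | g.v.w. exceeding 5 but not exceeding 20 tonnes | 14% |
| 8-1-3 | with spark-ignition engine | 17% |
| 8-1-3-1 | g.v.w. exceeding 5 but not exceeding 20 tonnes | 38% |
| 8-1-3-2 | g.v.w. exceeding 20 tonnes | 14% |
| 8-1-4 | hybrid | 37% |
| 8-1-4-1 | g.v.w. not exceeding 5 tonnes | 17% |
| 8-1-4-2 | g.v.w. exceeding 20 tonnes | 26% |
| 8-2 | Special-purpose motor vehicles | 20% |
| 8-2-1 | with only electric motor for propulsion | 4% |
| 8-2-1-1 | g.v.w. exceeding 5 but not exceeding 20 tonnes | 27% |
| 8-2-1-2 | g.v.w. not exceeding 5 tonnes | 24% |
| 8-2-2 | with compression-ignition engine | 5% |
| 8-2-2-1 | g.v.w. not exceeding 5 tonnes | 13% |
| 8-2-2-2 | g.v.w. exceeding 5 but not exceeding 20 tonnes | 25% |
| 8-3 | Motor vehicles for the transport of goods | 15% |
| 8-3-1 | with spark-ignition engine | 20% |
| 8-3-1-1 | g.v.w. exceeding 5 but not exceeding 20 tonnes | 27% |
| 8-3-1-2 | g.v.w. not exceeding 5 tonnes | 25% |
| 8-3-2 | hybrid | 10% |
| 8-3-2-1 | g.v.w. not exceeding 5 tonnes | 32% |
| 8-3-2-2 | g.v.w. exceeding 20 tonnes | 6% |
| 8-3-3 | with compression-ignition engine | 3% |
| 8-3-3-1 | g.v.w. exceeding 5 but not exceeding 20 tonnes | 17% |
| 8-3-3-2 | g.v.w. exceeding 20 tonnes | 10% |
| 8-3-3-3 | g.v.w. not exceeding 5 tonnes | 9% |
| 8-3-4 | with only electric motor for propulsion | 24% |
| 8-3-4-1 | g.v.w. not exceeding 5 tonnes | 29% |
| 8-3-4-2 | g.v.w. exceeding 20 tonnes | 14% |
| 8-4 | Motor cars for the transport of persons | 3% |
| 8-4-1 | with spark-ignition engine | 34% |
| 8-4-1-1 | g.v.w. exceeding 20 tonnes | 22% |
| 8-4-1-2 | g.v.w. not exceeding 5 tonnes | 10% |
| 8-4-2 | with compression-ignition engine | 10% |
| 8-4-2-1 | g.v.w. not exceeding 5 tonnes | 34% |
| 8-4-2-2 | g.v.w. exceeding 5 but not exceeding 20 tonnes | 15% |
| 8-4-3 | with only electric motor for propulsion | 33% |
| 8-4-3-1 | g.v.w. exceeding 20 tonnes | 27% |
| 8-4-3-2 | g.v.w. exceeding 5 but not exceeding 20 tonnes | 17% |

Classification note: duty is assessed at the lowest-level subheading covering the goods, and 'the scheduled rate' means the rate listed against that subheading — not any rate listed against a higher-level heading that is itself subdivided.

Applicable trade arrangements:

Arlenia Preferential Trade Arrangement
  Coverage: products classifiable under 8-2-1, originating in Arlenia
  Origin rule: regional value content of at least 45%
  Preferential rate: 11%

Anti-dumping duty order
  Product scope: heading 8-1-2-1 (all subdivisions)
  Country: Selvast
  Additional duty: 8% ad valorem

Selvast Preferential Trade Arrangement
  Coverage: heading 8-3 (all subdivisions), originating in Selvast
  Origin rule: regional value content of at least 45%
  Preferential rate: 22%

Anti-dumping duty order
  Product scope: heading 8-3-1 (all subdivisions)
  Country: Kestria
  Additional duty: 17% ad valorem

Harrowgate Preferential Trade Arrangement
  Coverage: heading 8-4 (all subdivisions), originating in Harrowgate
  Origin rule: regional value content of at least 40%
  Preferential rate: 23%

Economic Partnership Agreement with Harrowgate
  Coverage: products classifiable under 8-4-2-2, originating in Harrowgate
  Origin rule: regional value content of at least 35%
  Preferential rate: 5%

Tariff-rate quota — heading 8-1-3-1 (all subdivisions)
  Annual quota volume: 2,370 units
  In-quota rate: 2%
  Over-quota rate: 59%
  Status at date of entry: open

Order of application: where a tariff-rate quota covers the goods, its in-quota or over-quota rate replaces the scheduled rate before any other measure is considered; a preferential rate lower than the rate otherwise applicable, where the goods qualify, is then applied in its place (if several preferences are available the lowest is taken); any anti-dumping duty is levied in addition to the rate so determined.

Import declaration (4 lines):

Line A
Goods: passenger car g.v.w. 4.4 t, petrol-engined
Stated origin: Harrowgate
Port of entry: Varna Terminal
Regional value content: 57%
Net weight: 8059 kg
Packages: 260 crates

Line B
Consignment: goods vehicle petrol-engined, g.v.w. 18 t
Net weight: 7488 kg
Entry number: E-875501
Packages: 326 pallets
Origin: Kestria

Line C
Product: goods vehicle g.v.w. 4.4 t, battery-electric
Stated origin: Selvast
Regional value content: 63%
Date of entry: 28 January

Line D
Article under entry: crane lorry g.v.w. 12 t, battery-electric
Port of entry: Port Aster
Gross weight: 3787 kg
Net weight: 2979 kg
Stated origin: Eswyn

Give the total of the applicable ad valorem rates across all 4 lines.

Line A: passenger car → 8-4; petrol-engined → 8-4-1; g.v.w. 4.4 t → 8-4-1-2. Scheduled 10%. Harrowgate agreement on 8-4: RVC ≥ 40% → 23% available; Harrowgate agreement on 8-4-2-2: 8-4-1-2 not covered; preference 23% not lower than 10% → no reduction. → 10%.
Line B: goods vehicle → 8-3; petrol-engined → 8-3-1; g.v.w. 18 t → 8-3-1-1. Scheduled 27%. anti-dumping (Kestria, 8-3-1): +17%; total 27% + 17% = 44%. → 44%.
Line C: goods vehicle → 8-3; battery-electric → 8-3-4; g.v.w. 4.4 t → 8-3-4-1. Scheduled 29%. Selvast agreement on 8-3: RVC ≥ 45% → 22% available; preferential 22%. → 22%.
Line D: crane lorry → 8-2; battery-electric → 8-2-1; g.v.w. 12 t → 8-2-1-1. Scheduled 27%. No special measure applies. → 27%.
Sum: 10% + 44% + 22% + 27% = 103%.

103%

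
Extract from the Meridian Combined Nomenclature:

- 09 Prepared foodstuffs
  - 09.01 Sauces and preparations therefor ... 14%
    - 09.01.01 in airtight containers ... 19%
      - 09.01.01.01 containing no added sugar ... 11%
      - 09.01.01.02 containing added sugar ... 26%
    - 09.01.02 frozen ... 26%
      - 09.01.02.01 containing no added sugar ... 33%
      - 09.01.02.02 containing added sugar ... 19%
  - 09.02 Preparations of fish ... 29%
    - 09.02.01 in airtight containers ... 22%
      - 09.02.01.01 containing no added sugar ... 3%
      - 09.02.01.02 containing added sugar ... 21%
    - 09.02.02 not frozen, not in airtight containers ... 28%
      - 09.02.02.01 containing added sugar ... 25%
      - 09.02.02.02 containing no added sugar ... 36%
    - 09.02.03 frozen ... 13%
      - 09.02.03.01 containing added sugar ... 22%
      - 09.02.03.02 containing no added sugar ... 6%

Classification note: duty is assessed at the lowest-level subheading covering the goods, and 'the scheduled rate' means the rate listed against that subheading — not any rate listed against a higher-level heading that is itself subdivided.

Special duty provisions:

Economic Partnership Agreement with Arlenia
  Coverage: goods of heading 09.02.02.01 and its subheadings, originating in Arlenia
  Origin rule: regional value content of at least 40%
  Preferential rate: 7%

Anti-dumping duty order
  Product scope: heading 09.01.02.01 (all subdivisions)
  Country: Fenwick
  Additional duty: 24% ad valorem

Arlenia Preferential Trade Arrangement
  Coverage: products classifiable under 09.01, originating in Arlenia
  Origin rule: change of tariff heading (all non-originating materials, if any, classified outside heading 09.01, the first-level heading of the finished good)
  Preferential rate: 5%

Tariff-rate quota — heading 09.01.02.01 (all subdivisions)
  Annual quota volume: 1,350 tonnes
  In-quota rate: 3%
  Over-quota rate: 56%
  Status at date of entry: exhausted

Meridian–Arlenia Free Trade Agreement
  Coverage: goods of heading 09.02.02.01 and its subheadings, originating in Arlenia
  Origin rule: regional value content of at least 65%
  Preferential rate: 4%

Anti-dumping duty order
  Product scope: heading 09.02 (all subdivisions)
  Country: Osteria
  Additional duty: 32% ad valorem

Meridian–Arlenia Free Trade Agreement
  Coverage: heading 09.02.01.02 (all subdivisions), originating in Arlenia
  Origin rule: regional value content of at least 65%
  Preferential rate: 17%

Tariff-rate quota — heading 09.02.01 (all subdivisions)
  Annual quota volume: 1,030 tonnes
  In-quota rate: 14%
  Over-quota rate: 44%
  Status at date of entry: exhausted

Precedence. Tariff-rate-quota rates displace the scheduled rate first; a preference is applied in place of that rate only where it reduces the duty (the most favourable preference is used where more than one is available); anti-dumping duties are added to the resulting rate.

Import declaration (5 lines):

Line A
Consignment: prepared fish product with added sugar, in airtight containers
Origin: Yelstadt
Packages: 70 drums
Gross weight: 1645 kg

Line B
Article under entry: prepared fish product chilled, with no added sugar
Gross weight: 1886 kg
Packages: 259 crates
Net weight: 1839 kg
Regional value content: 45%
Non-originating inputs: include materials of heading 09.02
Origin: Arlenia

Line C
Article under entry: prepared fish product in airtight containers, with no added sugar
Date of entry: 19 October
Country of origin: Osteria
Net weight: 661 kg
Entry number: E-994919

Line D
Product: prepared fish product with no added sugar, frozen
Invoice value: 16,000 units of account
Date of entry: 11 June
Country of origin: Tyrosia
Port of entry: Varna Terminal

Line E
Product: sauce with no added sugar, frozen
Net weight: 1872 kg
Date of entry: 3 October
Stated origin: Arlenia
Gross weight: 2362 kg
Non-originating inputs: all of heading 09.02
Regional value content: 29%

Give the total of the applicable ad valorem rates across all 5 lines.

167%

Line A: prepared fish product → 09.02; in airtight containers → 09.02.01; with added sugar → 09.02.01.02. Scheduled 21%. quota on 09.02.01 exhausted → over-quota 44%. → 44%.
Line B: prepared fish product → 09.02; chilled → 09.02.02; with no added sugar → 09.02.02.02. Scheduled 36%. Arlenia agreement on 09.02.02.01: 09.02.02.02 not covered; Arlenia agreement on 09.01: 09.02.02.02 not covered; Arlenia agreement on 09.02.02.01: 09.02.02.02 not covered; Arlenia agreement on 09.02.01.02: 09.02.02.02 not covered. → 36%.
Line C: prepared fish product → 09.02; in airtight containers → 09.02.01; with no added sugar → 09.02.01.01. Scheduled 3%. quota on 09.02.01 exhausted → over-quota 44%; anti-dumping (Osteria, 09.02): +32%; total 44% + 32% = 76%. → 76%.
Line D: prepared fish product → 09.02; frozen → 09.02.03; with no added sugar → 09.02.03.02. Scheduled 6%. No special measure applies. → 6%.
Line E: sauce → 09.01; frozen → 09.01.02; with no added sugar → 09.01.02.01. Scheduled 33%. quota on 09.01.02.01 exhausted → over-quota 56%; Arlenia agreement on 09.02.02.01: 09.01.02.01 not covered; Arlenia agreement on 09.01: CTH met → 5% available; Arlenia agreement on 09.02.02.01: 09.01.02.01 not covered; Arlenia agreement on 09.02.01.02: 09.01.02.01 not covered; preferential 5%. → 5%.
Sum: 44% + 36% + 76% + 6% + 5% = 167%.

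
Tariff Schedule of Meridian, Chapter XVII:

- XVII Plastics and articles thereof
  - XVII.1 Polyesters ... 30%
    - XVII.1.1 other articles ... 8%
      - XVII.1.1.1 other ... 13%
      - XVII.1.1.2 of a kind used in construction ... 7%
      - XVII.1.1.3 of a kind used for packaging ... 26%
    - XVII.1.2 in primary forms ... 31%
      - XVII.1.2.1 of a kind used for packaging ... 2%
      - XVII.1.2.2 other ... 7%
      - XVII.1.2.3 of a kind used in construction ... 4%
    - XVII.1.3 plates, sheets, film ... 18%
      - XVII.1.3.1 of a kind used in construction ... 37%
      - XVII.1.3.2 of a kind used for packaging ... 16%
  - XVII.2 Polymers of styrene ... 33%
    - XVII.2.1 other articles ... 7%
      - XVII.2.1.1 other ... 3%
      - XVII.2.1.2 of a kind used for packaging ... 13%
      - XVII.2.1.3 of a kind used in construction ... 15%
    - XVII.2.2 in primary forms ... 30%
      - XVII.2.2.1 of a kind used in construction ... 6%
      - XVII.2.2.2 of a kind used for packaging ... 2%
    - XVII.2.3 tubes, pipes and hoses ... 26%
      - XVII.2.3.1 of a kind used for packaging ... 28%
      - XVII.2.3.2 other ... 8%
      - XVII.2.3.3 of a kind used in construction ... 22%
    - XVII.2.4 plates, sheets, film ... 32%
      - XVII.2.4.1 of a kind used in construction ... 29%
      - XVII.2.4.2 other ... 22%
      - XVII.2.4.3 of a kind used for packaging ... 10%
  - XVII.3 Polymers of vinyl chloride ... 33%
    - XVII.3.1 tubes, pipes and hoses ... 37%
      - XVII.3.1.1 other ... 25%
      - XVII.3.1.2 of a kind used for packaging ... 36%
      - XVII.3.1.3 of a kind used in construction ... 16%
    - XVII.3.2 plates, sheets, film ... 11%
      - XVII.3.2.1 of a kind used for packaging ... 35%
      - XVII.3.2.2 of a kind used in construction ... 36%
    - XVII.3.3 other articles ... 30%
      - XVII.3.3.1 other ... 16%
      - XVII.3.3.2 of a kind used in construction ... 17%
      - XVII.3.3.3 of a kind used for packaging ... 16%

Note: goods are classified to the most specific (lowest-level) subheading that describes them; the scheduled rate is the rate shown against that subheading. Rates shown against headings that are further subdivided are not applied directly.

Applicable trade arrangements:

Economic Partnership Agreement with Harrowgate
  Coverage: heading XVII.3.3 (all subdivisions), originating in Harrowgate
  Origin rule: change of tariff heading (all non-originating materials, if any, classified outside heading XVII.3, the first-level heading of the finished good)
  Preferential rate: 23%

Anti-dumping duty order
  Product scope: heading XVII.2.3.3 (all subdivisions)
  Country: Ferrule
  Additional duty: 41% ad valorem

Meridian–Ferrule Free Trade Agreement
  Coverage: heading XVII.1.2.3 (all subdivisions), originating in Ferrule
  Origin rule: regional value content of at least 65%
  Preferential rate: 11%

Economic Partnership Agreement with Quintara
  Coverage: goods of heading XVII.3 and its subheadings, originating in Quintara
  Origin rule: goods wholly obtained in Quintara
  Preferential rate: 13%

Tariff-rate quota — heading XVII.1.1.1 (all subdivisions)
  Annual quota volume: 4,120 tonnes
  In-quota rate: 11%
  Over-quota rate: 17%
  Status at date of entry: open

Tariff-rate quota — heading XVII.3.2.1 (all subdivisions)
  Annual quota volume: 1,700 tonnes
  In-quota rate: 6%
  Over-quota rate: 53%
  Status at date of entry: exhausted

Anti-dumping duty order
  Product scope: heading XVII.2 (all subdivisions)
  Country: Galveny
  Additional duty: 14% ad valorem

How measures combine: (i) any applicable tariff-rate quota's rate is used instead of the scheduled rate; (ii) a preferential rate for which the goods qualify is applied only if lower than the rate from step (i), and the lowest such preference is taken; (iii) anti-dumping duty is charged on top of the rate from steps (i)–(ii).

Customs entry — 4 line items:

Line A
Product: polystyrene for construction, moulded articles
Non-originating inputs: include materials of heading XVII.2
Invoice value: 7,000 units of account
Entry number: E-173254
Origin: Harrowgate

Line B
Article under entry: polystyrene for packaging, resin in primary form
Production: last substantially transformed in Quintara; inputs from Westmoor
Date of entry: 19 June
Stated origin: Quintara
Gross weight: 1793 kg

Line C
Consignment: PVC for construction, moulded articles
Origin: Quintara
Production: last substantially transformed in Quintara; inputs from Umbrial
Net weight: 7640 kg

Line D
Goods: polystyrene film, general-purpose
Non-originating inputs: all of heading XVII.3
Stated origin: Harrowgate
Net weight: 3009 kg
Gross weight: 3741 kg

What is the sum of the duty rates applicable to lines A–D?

Line A: polystyrene → XVII.2; moulded articles → XVII.2.1; for construction → XVII.2.1.3. Scheduled 15%. Harrowgate agreement on XVII.3.3: XVII.2.1.3 not covered. → 15%.
Line B: polystyrene → XVII.2; resin in primary form → XVII.2.2; for packaging → XVII.2.2.2. Scheduled 2%. Quintara agreement on XVII.3: XVII.2.2.2 not covered. → 2%.
Line C: PVC → XVII.3; moulded articles → XVII.3.3; for construction → XVII.3.3.2. Scheduled 17%. Quintara agreement on XVII.3: not wholly obtained. → 17%.
Line D: polystyrene → XVII.2; film → XVII.2.4; general-purpose → XVII.2.4.2. Scheduled 22%. Harrowgate agreement on XVII.3.3: XVII.2.4.2 not covered. → 22%.
Sum: 15% + 2% + 17% + 22% = 56%.

56%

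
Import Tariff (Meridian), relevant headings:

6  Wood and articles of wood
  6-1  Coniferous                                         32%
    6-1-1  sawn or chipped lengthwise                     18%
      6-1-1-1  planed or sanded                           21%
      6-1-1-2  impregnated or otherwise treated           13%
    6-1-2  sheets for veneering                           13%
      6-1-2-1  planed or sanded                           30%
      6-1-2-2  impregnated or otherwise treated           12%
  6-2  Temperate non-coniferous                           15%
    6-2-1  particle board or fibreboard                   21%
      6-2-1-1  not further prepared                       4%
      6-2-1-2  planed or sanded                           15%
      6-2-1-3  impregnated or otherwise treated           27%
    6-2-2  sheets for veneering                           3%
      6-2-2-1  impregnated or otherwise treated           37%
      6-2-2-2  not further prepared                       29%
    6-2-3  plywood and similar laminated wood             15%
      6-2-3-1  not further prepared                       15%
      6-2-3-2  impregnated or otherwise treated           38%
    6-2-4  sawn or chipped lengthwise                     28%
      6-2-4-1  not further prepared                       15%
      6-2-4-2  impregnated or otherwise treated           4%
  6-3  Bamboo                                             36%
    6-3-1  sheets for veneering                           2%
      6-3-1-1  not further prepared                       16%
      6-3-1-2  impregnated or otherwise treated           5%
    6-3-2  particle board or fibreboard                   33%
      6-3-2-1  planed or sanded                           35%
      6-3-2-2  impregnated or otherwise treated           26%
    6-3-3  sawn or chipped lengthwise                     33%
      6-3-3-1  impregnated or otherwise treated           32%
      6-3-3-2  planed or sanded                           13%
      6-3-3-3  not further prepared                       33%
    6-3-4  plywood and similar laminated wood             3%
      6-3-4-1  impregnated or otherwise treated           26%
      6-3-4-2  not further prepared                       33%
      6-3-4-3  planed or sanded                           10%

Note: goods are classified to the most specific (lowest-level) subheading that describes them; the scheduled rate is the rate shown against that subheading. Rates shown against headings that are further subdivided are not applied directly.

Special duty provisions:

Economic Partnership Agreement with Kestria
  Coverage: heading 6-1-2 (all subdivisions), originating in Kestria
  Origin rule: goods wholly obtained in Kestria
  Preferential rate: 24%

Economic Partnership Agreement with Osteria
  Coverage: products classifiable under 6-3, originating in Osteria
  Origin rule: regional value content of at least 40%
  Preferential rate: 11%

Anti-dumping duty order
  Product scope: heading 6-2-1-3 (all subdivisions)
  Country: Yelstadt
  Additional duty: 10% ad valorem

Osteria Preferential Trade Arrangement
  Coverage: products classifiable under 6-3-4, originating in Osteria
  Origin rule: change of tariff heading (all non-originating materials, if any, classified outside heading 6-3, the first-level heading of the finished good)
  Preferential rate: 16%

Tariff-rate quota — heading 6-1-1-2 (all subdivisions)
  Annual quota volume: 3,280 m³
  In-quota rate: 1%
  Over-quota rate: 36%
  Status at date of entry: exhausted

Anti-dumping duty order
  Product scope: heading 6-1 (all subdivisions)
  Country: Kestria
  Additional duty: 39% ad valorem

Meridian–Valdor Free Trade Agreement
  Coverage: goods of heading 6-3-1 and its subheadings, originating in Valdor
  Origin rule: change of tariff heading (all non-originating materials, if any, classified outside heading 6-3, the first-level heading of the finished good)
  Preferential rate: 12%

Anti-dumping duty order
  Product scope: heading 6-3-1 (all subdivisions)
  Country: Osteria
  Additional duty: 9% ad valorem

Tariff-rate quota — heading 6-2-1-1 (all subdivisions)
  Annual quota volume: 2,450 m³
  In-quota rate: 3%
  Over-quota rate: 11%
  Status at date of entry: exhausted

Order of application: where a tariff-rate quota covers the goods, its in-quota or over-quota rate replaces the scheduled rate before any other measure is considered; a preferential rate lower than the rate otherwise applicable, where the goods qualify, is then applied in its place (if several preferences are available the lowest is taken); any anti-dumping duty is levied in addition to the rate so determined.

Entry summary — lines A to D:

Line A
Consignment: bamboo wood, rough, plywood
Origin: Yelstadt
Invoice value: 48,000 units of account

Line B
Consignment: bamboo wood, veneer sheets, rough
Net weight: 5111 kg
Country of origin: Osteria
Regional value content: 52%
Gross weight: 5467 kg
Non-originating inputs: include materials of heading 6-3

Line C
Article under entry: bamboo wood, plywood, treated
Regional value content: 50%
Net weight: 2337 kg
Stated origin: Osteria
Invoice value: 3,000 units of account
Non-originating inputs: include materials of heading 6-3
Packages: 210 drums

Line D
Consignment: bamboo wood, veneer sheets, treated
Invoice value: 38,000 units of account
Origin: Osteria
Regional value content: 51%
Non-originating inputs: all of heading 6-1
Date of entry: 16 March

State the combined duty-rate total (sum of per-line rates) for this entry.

Line A: bamboo → 6-3; plywood → 6-3-4; rough → 6-3-4-2. Scheduled 33%. No special measure applies. → 33%.
Line B: bamboo → 6-3; veneer sheets → 6-3-1; rough → 6-3-1-1. Scheduled 16%. Osteria agreement on 6-3: RVC ≥ 40% → 11% available; Osteria agreement on 6-3-4: 6-3-1-1 not covered; preferential 11%; anti-dumping (Osteria, 6-3-1): +9%; total 11% + 9% = 20%. → 20%.
Line C: bamboo → 6-3; plywood → 6-3-4; treated → 6-3-4-1. Scheduled 26%. Osteria agreement on 6-3: RVC ≥ 40% → 11% available; Osteria agreement on 6-3-4: CTH not met; preferential 11%. → 11%.
Line D: bamboo → 6-3; veneer sheets → 6-3-1; treated → 6-3-1-2. Scheduled 5%. Osteria agreement on 6-3: RVC ≥ 40% → 11% available; Osteria agreement on 6-3-4: 6-3-1-2 not covered; preference 11% not lower than 5% → no reduction; anti-dumping (Osteria, 6-3-1): +9%; total 5% + 9% = 14%. → 14%.
Sum: 33% + 20% + 11% + 14% = 78%.

78%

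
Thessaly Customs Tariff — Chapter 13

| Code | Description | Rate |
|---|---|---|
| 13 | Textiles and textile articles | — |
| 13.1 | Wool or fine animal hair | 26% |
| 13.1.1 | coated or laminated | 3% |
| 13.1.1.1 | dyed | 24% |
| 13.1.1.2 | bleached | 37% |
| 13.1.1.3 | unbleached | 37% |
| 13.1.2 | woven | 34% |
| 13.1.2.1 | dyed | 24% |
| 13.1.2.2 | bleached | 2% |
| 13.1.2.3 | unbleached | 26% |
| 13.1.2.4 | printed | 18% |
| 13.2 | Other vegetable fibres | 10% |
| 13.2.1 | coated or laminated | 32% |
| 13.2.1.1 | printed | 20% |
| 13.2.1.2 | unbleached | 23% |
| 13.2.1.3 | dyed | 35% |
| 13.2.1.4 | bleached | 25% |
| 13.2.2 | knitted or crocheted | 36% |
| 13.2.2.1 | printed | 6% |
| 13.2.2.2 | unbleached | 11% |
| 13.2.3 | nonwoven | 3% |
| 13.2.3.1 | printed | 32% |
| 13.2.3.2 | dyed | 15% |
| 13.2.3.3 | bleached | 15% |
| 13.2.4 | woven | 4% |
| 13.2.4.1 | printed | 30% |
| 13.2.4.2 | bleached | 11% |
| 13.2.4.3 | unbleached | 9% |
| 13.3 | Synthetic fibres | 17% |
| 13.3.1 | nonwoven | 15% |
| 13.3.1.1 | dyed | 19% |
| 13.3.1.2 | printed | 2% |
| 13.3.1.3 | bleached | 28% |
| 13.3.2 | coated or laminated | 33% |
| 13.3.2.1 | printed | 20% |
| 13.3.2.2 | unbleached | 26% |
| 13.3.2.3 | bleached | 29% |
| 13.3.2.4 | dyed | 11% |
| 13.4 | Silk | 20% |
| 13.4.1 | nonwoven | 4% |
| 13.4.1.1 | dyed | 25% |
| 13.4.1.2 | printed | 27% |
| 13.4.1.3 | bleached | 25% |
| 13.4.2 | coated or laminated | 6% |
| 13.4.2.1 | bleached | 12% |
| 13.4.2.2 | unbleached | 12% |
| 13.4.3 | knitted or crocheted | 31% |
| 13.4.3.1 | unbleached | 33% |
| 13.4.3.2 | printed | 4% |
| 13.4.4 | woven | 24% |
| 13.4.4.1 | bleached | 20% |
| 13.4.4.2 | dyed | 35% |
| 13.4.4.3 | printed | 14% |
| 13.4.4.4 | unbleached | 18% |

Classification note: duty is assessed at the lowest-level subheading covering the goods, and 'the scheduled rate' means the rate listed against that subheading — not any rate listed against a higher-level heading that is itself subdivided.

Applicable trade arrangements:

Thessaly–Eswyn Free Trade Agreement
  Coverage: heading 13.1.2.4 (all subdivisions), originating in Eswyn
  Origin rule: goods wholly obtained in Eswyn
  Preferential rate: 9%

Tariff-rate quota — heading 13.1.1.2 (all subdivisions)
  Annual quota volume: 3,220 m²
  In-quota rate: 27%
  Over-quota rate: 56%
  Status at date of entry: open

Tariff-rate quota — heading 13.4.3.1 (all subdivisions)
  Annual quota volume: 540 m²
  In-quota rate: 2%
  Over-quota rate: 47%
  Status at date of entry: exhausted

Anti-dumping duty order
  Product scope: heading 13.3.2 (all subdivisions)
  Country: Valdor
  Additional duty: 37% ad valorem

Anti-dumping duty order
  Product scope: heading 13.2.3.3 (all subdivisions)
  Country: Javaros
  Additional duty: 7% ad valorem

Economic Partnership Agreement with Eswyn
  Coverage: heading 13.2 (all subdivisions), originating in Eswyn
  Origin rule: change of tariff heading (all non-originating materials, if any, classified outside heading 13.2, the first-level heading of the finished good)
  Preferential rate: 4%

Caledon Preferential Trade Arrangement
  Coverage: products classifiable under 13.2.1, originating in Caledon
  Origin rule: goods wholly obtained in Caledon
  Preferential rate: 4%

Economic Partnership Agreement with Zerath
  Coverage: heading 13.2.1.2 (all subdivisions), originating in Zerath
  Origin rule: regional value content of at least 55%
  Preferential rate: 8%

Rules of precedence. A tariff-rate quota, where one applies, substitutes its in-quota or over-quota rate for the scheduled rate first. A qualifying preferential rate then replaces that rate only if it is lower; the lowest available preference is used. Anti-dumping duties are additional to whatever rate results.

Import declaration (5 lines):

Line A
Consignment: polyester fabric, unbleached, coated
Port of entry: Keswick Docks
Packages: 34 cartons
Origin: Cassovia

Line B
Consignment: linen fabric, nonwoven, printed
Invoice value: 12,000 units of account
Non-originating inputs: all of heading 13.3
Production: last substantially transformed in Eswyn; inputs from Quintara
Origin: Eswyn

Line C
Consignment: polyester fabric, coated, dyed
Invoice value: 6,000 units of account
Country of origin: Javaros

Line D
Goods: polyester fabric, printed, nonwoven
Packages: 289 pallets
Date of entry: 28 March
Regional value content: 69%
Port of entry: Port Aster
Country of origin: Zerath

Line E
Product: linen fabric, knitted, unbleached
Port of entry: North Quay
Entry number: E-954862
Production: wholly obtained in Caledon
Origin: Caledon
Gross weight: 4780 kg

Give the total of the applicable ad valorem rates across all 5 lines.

Line A: polyester → 13.3; coated → 13.3.2; unbleached → 13.3.2.2. Scheduled 26%. No special measure applies. → 26%.
Line B: linen → 13.2; nonwoven → 13.2.3; printed → 13.2.3.1. Scheduled 32%. Eswyn agreement on 13.1.2.4: 13.2.3.1 not covered; Eswyn agreement on 13.2: CTH met → 4% available; preferential 4%. → 4%.
Line C: polyester → 13.3; coated → 13.3.2; dyed → 13.3.2.4. Scheduled 11%. No special measure applies. → 11%.
Line D: polyester → 13.3; nonwoven → 13.3.1; printed → 13.3.1.2. Scheduled 2%. Zerath agreement on 13.2.1.2: 13.3.1.2 not covered. → 2%.
Line E: linen → 13.2; knitted → 13.2.2; unbleached → 13.2.2.2. Scheduled 11%. Caledon agreement on 13.2.1: 13.2.2.2 not covered. → 11%.
Sum: 26% + 4% + 11% + 2% + 11% = 54%.

54%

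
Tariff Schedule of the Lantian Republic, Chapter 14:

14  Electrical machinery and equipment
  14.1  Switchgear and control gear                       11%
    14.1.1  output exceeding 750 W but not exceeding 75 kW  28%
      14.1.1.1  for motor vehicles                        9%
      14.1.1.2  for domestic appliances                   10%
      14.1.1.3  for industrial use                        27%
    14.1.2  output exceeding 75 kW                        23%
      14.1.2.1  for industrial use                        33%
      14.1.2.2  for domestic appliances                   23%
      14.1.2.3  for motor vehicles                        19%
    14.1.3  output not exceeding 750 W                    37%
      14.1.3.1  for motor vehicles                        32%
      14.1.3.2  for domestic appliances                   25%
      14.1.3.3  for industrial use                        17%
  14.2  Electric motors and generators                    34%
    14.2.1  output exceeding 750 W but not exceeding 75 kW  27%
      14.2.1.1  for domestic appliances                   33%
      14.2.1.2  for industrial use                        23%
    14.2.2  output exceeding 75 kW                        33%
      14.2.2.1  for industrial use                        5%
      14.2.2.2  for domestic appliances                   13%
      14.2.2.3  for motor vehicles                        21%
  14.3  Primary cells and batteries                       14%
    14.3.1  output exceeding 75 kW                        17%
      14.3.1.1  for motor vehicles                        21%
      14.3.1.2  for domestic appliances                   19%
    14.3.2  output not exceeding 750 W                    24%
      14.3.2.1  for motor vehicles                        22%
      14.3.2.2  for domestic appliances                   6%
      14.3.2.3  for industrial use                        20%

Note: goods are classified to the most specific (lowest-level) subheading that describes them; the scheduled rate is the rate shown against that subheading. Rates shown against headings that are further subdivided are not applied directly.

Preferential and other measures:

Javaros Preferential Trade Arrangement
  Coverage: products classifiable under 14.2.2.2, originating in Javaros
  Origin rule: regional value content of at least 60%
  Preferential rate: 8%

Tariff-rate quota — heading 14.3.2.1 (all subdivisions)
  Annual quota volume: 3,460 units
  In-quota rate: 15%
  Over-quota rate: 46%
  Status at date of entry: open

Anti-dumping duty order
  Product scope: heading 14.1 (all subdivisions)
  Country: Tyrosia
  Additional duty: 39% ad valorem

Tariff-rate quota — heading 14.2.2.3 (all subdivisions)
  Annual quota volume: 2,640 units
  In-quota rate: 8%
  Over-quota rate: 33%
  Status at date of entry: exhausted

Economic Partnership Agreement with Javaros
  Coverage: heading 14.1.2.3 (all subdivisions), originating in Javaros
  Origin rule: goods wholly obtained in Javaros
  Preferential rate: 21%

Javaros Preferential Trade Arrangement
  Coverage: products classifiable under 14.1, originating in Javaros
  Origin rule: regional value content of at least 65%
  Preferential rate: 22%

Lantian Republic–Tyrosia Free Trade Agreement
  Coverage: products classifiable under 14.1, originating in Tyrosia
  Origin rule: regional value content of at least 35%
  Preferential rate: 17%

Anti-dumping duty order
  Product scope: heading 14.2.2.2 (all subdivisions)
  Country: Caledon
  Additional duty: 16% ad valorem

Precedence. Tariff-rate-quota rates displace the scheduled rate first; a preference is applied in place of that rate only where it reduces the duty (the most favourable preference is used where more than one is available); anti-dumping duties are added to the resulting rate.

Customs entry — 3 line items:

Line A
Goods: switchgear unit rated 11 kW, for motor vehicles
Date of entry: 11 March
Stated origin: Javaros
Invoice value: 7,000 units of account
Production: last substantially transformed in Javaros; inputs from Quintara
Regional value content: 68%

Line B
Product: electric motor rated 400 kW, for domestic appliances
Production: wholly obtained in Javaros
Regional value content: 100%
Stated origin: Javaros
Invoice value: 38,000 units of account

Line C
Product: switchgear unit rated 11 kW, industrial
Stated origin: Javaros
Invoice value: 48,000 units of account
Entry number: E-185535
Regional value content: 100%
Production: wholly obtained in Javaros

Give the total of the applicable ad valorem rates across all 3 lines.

39%

Line A: switchgear unit → 14.1; rated 11 kW → 14.1.1; for motor vehicles → 14.1.1.1. Scheduled 9%. Javaros agreement on 14.2.2.2: 14.1.1.1 not covered; Javaros agreement on 14.1.2.3: 14.1.1.1 not covered; Javaros agreement on 14.1: RVC ≥ 65% → 22% available; preference 22% not lower than 9% → no reduction. → 9%.
Line B: electric motor → 14.2; rated 400 kW → 14.2.2; for domestic appliances → 14.2.2.2. Scheduled 13%. Javaros agreement on 14.2.2.2: RVC ≥ 60% → 8% available; Javaros agreement on 14.1.2.3: 14.2.2.2 not covered; Javaros agreement on 14.1: 14.2.2.2 not covered; preferential 8%. → 8%.
Line C: switchgear unit → 14.1; rated 11 kW → 14.1.1; industrial → 14.1.1.3. Scheduled 27%. Javaros agreement on 14.2.2.2: 14.1.1.3 not covered; Javaros agreement on 14.1.2.3: 14.1.1.3 not covered; Javaros agreement on 14.1: RVC ≥ 65% → 22% available; preferential 22%. → 22%.
Sum: 9% + 8% + 22% = 39%.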